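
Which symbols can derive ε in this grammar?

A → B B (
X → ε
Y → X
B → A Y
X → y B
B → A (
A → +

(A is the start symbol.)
A non-terminal is nullable if it can derive ε (the empty string): either it has an ε-production, or it has a production whose right-hand side consists entirely of nullable non-terminals.

ε-productions: X → ε
So X is immediately nullable.
Y → X: every symbol on the right is nullable, so Y is nullable too.
No further non-terminal can be added: every production for the remaining non-terminals contains a terminal or a non-nullable non-terminal.
Nullable = { 'X', 'Y' }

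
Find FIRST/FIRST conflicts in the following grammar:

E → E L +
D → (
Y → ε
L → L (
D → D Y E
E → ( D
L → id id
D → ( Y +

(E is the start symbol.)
A FIRST/FIRST conflict occurs when two productions N → α and N → β for the same non-terminal have FIRST(α) ∩ FIRST(β) ≠ ∅ (with ε ∈ FIRST of a nullable right-hand side, so two nullable alternatives also conflict).

FIRST sets of the non-terminals at (or reachable through a nullable prefix from) the front of some alternative:
  FIRST(E) = { '(' }
  FIRST(D) = { '(' }
  FIRST(L) = { 'id' }

Productions for E:
  E → E L +: FIRST = { '(' }
  E → ( D: FIRST = { '(' }
Productions for D:
  D → (: FIRST = { '(' }
  D → D Y E: FIRST = { '(' }
  D → ( Y +: FIRST = { '(' }
Productions for L:
  L → L (: FIRST = { 'id' }
  L → id id: FIRST = { 'id' }
Y has only one production, so no FIRST/FIRST conflict is possible there.

Conflict for E: E → E L + and E → ( D
  Overlap: { '(' }
Conflict for D: D → ( and D → D Y E
  Overlap: { '(' }
Conflict for D: D → ( and D → ( Y +
  Overlap: { '(' }
Conflict for D: D → D Y E and D → ( Y +
  Overlap: { '(' }
Conflict for L: L → L ( and L → id id
  Overlap: { 'id' }

Answer: Yes. E → E L '+' / E → '(' D on { '(' }; D → '(' / D → D Y E on { '(' }; D → '(' / D → '(' Y '+' on { '(' }; D → D Y E / D → '(' Y '+' on { '(' }; L → L '(' / L → id id on { 'id' }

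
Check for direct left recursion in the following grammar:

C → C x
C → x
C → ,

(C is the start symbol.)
Yes, C is left-recursive

Direct left recursion occurs when N → N α for some non-terminal N (the right-hand side begins with the left-hand side itself).

C → C x: LEFT RECURSIVE (starts with C)
C → x: starts with x
C → ,: starts with ','

The grammar has direct left recursion on: C.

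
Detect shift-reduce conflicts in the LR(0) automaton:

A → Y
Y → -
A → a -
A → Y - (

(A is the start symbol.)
Yes — I3: [A → Y .] vs [A → Y . - (]

A shift-reduce conflict occurs when an LR(0) state has both:
  - a complete (reduce) item [A → α .] (dot at the end), and
  - a shift item [B → β . c γ] (dot before a terminal).

Augment with A' → A and build the canonical LR(0) collection (I0 = CLOSURE({[A' → . A]}), then GOTO on every symbol after a dot until no new states appear). It has 8 states:
  I0: { [A → . Y - (], [A → . Y], [A → . a -], [A' → . A], [Y → . -] }  — shift
  I1: { [Y → - .] }  — reduce
  I2: { [A' → A .] }  — accept
  I3: { [A → Y . - (], [A → Y .] }  — shift, reduce
  I4: { [A → a . -] }  — shift
  I5: { [A → a - .] }  — reduce
  I6: { [A → Y - . (] }  — shift
  I7: { [A → Y - ( .] }  — reduce

I3 contains reduce item [A → Y .] and shift item [A → Y . - (] — shift-reduce conflict.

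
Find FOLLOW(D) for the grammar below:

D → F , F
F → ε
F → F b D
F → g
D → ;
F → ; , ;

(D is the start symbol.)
To compute FOLLOW(D), find every occurrence of D on a right-hand side N → α D β: add FIRST(β) \ {ε}, and if β is empty or nullable also add FOLLOW(N). Iterate to a fixed point.

D is the start symbol, so $ ∈ FOLLOW(D).
In F → F b D: D is at the end, add FOLLOW(F)

The FOLLOW sets referred to above (computed the same way, to a fixed point):
  FOLLOW(F) = { $, ',', 'b' }

Taking the union: FOLLOW(D) = { $, ',', 'b' }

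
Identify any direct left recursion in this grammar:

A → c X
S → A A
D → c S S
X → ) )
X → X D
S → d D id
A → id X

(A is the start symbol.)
Yes, X is left-recursive

A → c X: starts with c
S → A A: starts with A
D → c S S: starts with c
X → ) ): starts with ')'
X → X D: LEFT RECURSIVE (starts with X)
S → d D id: starts with d
A → id X: starts with id

The grammar has direct left recursion on: X.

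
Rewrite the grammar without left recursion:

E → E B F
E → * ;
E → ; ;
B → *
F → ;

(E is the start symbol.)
E → * ; E'
E → ; ; E'
E' → B F E'
E' → ε
B → *
F → ;

E is directly left-recursive. The standard transformation for
  A → A α₁ | ... | A α_m | β₁ | ... | β_n
is
  A  → β₁ A' | ... | β_n A'
  A' → α₁ A' | ... | α_m A' | ε

E → * ; becomes E → * ; E'
E → ; ; becomes E → ; ; E'
E → E B F becomes E' → B F E'
Add E' → ε

Productions for other non-terminals are unchanged:
  B → *
  F → ;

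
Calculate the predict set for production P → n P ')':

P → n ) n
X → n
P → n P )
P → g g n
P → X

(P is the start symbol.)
{ 'n' }

PREDICT(P → n P ')') = (FIRST(RHS) \ {ε}) ∪ (FOLLOW(P) if ε ∈ FIRST(RHS), i.e. RHS ⇒* ε)
FIRST(n P ')') = { 'n' }
ε ∉ FIRST(n P ')'), so FOLLOW(P) is not added.
PREDICT(P → n P ')') = { 'n' }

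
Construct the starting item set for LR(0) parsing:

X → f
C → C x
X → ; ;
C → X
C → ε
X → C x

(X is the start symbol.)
{ [C → . C x], [C → . X], [C → .], [X → . ; ;], [X → . C x], [X → . f], [X' → . X] }

First, augment the grammar with X' → X
I₀ = CLOSURE({ [X' → . X] }):
  [X' → . X] has the dot before X: add [X → . f], [X → . ; ;], [X → . C x]
  [X → . C x] has the dot before C: add [C → . C x], [C → . X], [C → .]
No further items can be added.

I₀ = { [C → . C x], [C → . X], [C → .], [X → . ; ;], [X → . C x], [X → . f], [X' → . X] }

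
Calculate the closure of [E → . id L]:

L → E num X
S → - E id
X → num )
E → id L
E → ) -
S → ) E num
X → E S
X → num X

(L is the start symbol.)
{ [E → . id L] }

To compute CLOSURE, for each item [A → α.Bβ] where B is a non-terminal, add [B → .γ] for all productions B → γ; repeat for the newly added items until nothing changes.

Start with: [E → . id L]
The dot precedes the terminal id, so nothing is added.

CLOSURE = { [E → . id L] }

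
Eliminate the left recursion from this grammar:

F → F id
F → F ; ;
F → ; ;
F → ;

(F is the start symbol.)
F → ; ; F'
F → ; F'
F' → id F'
F' → ; ; F'
F' → ε

F is directly left-recursive. The standard transformation for
  A → A α₁ | ... | A α_m | β₁ | ... | β_n
is
  A  → β₁ A' | ... | β_n A'
  A' → α₁ A' | ... | α_m A' | ε

F → ; ; becomes F → ; ; F'
F → ; becomes F → ; F'
F → F id becomes F' → id F'
F → F ; ; becomes F' → ; ; F'
Add F' → ε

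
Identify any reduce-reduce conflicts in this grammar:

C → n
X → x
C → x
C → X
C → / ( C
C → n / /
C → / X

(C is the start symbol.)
A reduce-reduce conflict occurs when an LR(0) state has two complete items [A → α .] and [B → β .] — both call for a reduction, and with no lookahead the parser cannot choose between them.

Augment with C' → C and build the canonical LR(0) collection (I0 = CLOSURE({[C' → . C]}), then GOTO on every symbol after a dot until no new states appear). It has 12 states:
  I0: { [C → . / ( C], [C → . / X], [C → . X], [C → . n / /], [C → . n], [C → . x], [C' → . C], [X → . x] }  — shift
  I1: { [C → / . ( C], [C → / . X], [X → . x] }  — shift
  I2: { [C' → C .] }  — accept
  I3: { [C → X .] }  — reduce
  I4: { [C → n . / /], [C → n .] }  — shift, reduce
  I5: { [C → x .], [X → x .] }  — 2 reduces
  I6: { [C → n / . /] }  — shift
  I7: { [C → n / / .] }  — reduce
  I8: { [C → . / ( C], [C → . / X], [C → . X], [C → . n / /], [C → . n], [C → . x], [C → / ( . C], [X → . x] }  — shift
  I9: { [C → / X .] }  — reduce
  I10: { [X → x .] }  — reduce
  I11: { [C → / ( C .] }  — reduce

I5 contains complete items [C → x .], [X → x .] — reduce-reduce conflict.

Answer: Yes — I5: [C → x .] vs [X → x .]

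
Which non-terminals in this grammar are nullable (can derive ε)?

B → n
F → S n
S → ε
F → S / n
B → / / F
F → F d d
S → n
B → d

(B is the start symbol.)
A non-terminal is nullable if it can derive ε (the empty string): either it has an ε-production, or it has a production whose right-hand side consists entirely of nullable non-terminals.

ε-productions: S → ε
So S is immediately nullable.
No further non-terminal can be added: every production for the remaining non-terminals contains a terminal or a non-nullable non-terminal.
Nullable = { 'S' }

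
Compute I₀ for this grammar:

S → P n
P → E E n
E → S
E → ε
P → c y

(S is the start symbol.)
{ [E → . S], [E → .], [P → . E E n], [P → . c y], [S → . P n], [S' → . S] }

First, augment the grammar with S' → S
I₀ = CLOSURE({ [S' → . S] }):
  [S' → . S] has the dot before S: add [S → . P n]
  [S → . P n] has the dot before P: add [P → . E E n], [P → . c y]
  [P → . E E n] has the dot before E: add [E → . S], [E → .]
No further items can be added.

I₀ = { [E → . S], [E → .], [P → . E E n], [P → . c y], [S → . P n], [S' → . S] }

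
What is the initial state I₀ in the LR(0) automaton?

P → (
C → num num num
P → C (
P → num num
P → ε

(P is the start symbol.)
{ [C → . num num num], [P → . (], [P → . C (], [P → . num num], [P → .], [P' → . P] }

First, augment the grammar with P' → P
I₀ = CLOSURE({ [P' → . P] }):
  [P' → . P] has the dot before P: add [P → . (], [P → . C (], [P → . num num], [P → .]
  [P → . C (] has the dot before C: add [C → . num num num]
No further items can be added.

I₀ = { [C → . num num num], [P → . (], [P → . C (], [P → . num num], [P → .], [P' → . P] }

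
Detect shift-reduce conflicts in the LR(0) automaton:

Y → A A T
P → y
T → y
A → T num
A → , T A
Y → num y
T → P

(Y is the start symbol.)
Augment with Y' → Y and build the canonical LR(0) collection (I0 = CLOSURE({[Y' → . Y]}), then GOTO on every symbol after a dot until no new states appear). It has 14 states:
  I0: { [A → . , T A], [A → . T num], [P → . y], [T → . P], [T → . y], [Y → . A A T], [Y → . num y], [Y' → . Y] }  — shift
  I1: { [A → , . T A], [P → . y], [T → . P], [T → . y] }  — shift
  I2: { [A → . , T A], [A → . T num], [P → . y], [T → . P], [T → . y], [Y → A . A T] }  — shift
  I3: { [T → P .] }  — reduce
  I4: { [A → T . num] }  — shift
  I5: { [Y' → Y .] }  — accept
  I6: { [Y → num . y] }  — shift
  I7: { [P → y .], [T → y .] }  — 2 reduces
  I8: { [Y → num y .] }  — reduce
  I9: { [A → T num .] }  — reduce
  I10: { [P → . y], [T → . P], [T → . y], [Y → A A . T] }  — shift
  I11: { [Y → A A T .] }  — reduce
  I12: { [A → , T . A], [A → . , T A], [A → . T num], [P → . y], [T → . P], [T → . y] }  — shift
  I13: { [A → , T A .] }  — reduce

No state contains both a complete item and a shift item.

Answer: No shift-reduce conflicts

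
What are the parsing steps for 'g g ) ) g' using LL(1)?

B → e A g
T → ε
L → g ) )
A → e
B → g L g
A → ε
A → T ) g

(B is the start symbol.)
LL(1) parsing maintains a stack (initially the start symbol over $) and the input. At each step: if the stack top is a terminal, match it against the current input token; if it is a non-terminal N, replace it with the RHS of M[N, lookahead] (the unique production whose predict set contains the lookahead).

Stack is shown with the top on the left.

Stack      Input        Action
------------------------------
B $        g g ) ) g $  output B → g L g
g L g $    g g ) ) g $  match 'g'
L g $      g ) ) g $    output L → g ) )
g ) ) g $  g ) ) g $    match 'g'
) ) g $    ) ) g $      match ')'
) g $      ) g $        match ')'
g $        g $          match 'g'
$          $            accept

The string is accepted.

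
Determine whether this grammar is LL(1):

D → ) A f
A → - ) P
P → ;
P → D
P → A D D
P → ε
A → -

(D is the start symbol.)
No. Predict set conflict for A: { '-' }

A grammar is LL(1) if for each non-terminal N with multiple productions, the predict sets of those productions are pairwise disjoint, where PREDICT(N → α) = (FIRST(α) \ {ε}) ∪ (FOLLOW(N) if α ⇒* ε).

Relevant sets:
  FIRST(D) = { ')' }
  FIRST(A) = { '-' }
  FOLLOW(P) = { ')', 'f' }

For A:
  PREDICT(A → '-' ')' P) = { '-' }
  PREDICT(A → '-') = { '-' }
For P:
  PREDICT(P → ';') = { ';' }
  PREDICT(P → D) = { ')' }
  PREDICT(P → A D D) = { '-' }
  PREDICT(P → ε) = { ')', 'f' }
D has a single production, so nothing to check there.

Conflict found: Predict set conflict for A: { '-' }
The grammar is NOT LL(1).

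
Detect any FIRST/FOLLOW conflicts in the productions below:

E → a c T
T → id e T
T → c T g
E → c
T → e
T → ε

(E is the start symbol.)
A FIRST/FOLLOW conflict occurs when a non-terminal N has a nullable alternative N → β (β ⇒* ε) and another alternative N → α with FIRST(α) ∩ FOLLOW(N) ≠ ∅: on such a lookahead the parser cannot decide between expanding α and letting N vanish via β.

Nullable non-terminals: T.

T: nullable alternative(s) T → ε; FOLLOW(T) = { $, 'g' }
  T → id e T: FIRST \ {ε} = { 'id' } — disjoint from FOLLOW(T)
  T → c T g: FIRST \ {ε} = { 'c' } — disjoint from FOLLOW(T)
  T → e: FIRST \ {ε} = { 'e' } — disjoint from FOLLOW(T)
  T → ε: FIRST \ {ε} = { } — this is the only nullable alternative, skip

E has no nullable alternative, so no FIRST/FOLLOW check is needed there.

No FIRST/FOLLOW conflicts found.

Answer: No FIRST/FOLLOW conflicts.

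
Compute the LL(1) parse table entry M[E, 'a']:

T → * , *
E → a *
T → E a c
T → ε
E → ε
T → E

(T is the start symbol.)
E → a *, E → ε

To find M[E, 'a'], we find productions for E where 'a' is in the predict set (PREDICT(N → α) = (FIRST(α) \ {ε}) ∪ (FOLLOW(N) if α ⇒* ε)).

Relevant sets:
  FOLLOW(E) = { $, 'a' }

E → a *: PREDICT = { 'a' }
  'a' is in predict set, so this production goes in M[E, 'a']
E → ε: PREDICT = { $, 'a' }
  'a' is in predict set, so this production goes in M[E, 'a']

M[E, 'a'] = E → a *, E → ε  (a multiply-defined cell — the grammar is not LL(1))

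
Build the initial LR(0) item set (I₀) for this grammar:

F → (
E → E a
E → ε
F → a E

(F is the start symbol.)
First, augment the grammar with F' → F
I₀ = CLOSURE({ [F' → . F] }):
  [F' → . F] has the dot before F: add [F → . (], [F → . a E]
No further items can be added.

I₀ = { [F → . (], [F → . a E], [F' → . F] }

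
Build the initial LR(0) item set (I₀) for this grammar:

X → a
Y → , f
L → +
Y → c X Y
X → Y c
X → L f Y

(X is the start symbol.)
First, augment the grammar with X' → X
I₀ = CLOSURE({ [X' → . X] }):
  [X' → . X] has the dot before X: add [X → . a], [X → . Y c], [X → . L f Y]
  [X → . Y c] has the dot before Y: add [Y → . , f], [Y → . c X Y]
  [X → . L f Y] has the dot before L: add [L → . +]
No further items can be added.

I₀ = { [L → . +], [X → . L f Y], [X → . Y c], [X → . a], [X' → . X], [Y → . , f], [Y → . c X Y] }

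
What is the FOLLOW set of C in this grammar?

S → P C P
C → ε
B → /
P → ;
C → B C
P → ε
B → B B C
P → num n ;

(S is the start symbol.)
{ $, '/', ';', 'num' }

To compute FOLLOW(C), find every occurrence of C on a right-hand side N → α C β: add FIRST(β) \ {ε}, and if β is empty or nullable also add FOLLOW(N). Iterate to a fixed point.

In S → P C P: C is followed by P, add FIRST(P) \ {ε} = { ';', 'num' }
  P is nullable, so also add FOLLOW(S)
In C → B C: C is at the end; this adds FOLLOW(C) to itself — nothing new
In B → B B C: C is at the end, add FOLLOW(B)

The FOLLOW sets referred to above (computed the same way, to a fixed point):
  FOLLOW(S) = { $ }
  FOLLOW(B) = { $, '/', ';', 'num' }

Taking the union: FOLLOW(C) = { $, '/', ';', 'num' }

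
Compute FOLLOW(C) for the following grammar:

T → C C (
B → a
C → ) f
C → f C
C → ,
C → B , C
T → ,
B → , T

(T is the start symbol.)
To compute FOLLOW(C), find every occurrence of C on a right-hand side N → α C β: add FIRST(β) \ {ε}, and if β is empty or nullable also add FOLLOW(N). Iterate to a fixed point.

In T → C C (: C is followed by C '(', add FIRST(C '(') \ {ε} = { ')', ',', 'a', 'f' }
In T → C C (: C is followed by '(', add FIRST('(') \ {ε} = { '(' }
In C → f C: C is at the end; this adds FOLLOW(C) to itself — nothing new
In C → B , C: C is at the end; this adds FOLLOW(C) to itself — nothing new

Taking the union: FOLLOW(C) = { '(', ')', ',', 'a', 'f' }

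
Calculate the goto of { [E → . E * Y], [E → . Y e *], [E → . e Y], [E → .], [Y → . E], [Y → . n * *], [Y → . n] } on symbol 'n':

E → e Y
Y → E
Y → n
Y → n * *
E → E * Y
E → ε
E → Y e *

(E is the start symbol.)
GOTO(I, 'n') = CLOSURE({ [A → αX.β] : [A → α.Xβ] ∈ I, X = 'n' })

Items with dot before 'n', with the dot advanced:
  [Y → . n] → [Y → n .]
  [Y → . n * *] → [Y → n . * *]
Closure adds nothing (no advanced item has the dot before a non-terminal).

GOTO = { [Y → n . * *], [Y → n .] }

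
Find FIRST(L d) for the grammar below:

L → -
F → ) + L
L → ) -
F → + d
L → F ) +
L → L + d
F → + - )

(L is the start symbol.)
FIRST sets of the non-terminals involved (from the grammar, by fixed-point iteration):
  FIRST(L) = { ')', '+', '-' }

To compute FIRST(L d), process the symbols left to right:
Symbol L is a non-terminal. Add FIRST(L) \ {ε} = { ')', '+', '-' }
L is not nullable (ε ∉ FIRST(L)), so stop here.
FIRST(L d) = { ')', '+', '-' }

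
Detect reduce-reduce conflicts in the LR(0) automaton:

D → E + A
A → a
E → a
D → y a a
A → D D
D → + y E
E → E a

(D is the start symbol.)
Augment with D' → D and build the canonical LR(0) collection (I0 = CLOSURE({[D' → . D]}), then GOTO on every symbol after a dot until no new states appear). It has 16 states:
  I0: { [D → . + y E], [D → . E + A], [D → . y a a], [D' → . D], [E → . E a], [E → . a] }  — shift
  I1: { [D → + . y E] }  — shift
  I2: { [D' → D .] }  — accept
  I3: { [D → E . + A], [E → E . a] }  — shift
  I4: { [E → a .] }  — reduce
  I5: { [D → y . a a] }  — shift
  I6: { [D → y a . a] }  — shift
  I7: { [D → y a a .] }  — reduce
  I8: { [A → . D D], [A → . a], [D → . + y E], [D → . E + A], [D → . y a a], [D → E + . A], [E → . E a], [E → . a] }  — shift
  I9: { [E → E a .] }  — reduce
  I10: { [D → E + A .] }  — reduce
  I11: { [A → D . D], [D → . + y E], [D → . E + A], [D → . y a a], [E → . E a], [E → . a] }  — shift
  I12: { [A → a .], [E → a .] }  — 2 reduces
  I13: { [A → D D .] }  — reduce
  I14: { [D → + y . E], [E → . E a], [E → . a] }  — shift
  I15: { [D → + y E .], [E → E . a] }  — shift, reduce

I12 contains complete items [A → a .], [E → a .] — reduce-reduce conflict.

Answer: Yes — I12: [A → a .] vs [E → a .]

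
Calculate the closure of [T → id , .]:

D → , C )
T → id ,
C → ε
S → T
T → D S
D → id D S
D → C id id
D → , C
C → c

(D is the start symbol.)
To compute CLOSURE, for each item [A → α.Bβ] where B is a non-terminal, add [B → .γ] for all productions B → γ; repeat for the newly added items until nothing changes.

Start with: [T → id , .]
The dot is at the end, so nothing is added.

CLOSURE = { [T → id , .] }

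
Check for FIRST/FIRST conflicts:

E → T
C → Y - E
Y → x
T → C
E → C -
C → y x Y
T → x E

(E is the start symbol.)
Yes. E → T / E → C '-' on { 'x', 'y' }; T → C / T → x E on { 'x' }

A FIRST/FIRST conflict occurs when two productions N → α and N → β for the same non-terminal have FIRST(α) ∩ FIRST(β) ≠ ∅ (with ε ∈ FIRST of a nullable right-hand side, so two nullable alternatives also conflict).

FIRST sets of the non-terminals at (or reachable through a nullable prefix from) the front of some alternative:
  FIRST(T) = { 'x', 'y' }
  FIRST(C) = { 'x', 'y' }
  FIRST(Y) = { 'x' }

Productions for E:
  E → T: FIRST = { 'x', 'y' }
  E → C -: FIRST = { 'x', 'y' }
Productions for C:
  C → Y - E: FIRST = { 'x' }
  C → y x Y: FIRST = { 'y' }
Productions for T:
  T → C: FIRST = { 'x', 'y' }
  T → x E: FIRST = { 'x' }
Y has only one production, so no FIRST/FIRST conflict is possible there.

Conflict for E: E → T and E → C -
  Overlap: { 'x', 'y' }
Conflict for T: T → C and T → x E
  Overlap: { 'x' }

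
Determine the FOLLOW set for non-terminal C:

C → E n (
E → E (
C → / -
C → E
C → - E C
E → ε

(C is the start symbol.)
To compute FOLLOW(C), find every occurrence of C on a right-hand side N → α C β: add FIRST(β) \ {ε}, and if β is empty or nullable also add FOLLOW(N). Iterate to a fixed point.

C is the start symbol, so $ ∈ FOLLOW(C).
In C → - E C: C is at the end; this adds FOLLOW(C) to itself — nothing new

Taking the union: FOLLOW(C) = { $ }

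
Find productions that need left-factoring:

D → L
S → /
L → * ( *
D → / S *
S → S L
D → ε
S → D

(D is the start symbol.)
Left-factoring is needed when two productions for the same non-terminal
share a common prefix on the right-hand side.

Productions for D:
  D → L
  D → / S *
  D → ε
Productions for S:
  S → /
  S → S L
  S → D

No common prefixes found.

Answer: No, left-factoring is not needed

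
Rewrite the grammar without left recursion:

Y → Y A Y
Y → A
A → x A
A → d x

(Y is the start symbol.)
Y → A Y'
Y' → A Y Y'
Y' → ε
A → x A
A → d x

Y is directly left-recursive. The standard transformation for
  A → A α₁ | ... | A α_m | β₁ | ... | β_n
is
  A  → β₁ A' | ... | β_n A'
  A' → α₁ A' | ... | α_m A' | ε

Y → A becomes Y → A Y'
Y → Y A Y becomes Y' → A Y Y'
Add Y' → ε

Productions for other non-terminals are unchanged:
  A → x A
  A → d x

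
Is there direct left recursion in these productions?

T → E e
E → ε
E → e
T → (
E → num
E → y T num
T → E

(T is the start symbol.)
Direct left recursion occurs when N → N α for some non-terminal N (the right-hand side begins with the left-hand side itself).

T → E e: starts with E
E → ε: starts with ε
E → e: starts with e
T → (: starts with '('
E → num: starts with num
E → y T num: starts with y
T → E: starts with E

No direct left recursion found.

Answer: No direct left recursion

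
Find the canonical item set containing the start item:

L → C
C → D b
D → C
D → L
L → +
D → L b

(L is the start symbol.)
First, augment the grammar with L' → L
I₀ = CLOSURE({ [L' → . L] }):
  [L' → . L] has the dot before L: add [L → . C], [L → . +]
  [L → . C] has the dot before C: add [C → . D b]
  [C → . D b] has the dot before D: add [D → . C], [D → . L], [D → . L b]
No further items can be added.

I₀ = { [C → . D b], [D → . C], [D → . L b], [D → . L], [L → . +], [L → . C], [L' → . L] }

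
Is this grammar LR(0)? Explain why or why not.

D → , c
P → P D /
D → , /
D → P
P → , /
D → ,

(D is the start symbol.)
No. Shift-reduce conflict between [D → , .] and [D → , . /]

A grammar is LR(0) if no state in the canonical LR(0) collection has:
  - both a shift item (dot before a terminal) and a complete item (shift-reduce conflict), or
  - two or more complete items (reduce-reduce conflict; the accept item [D' → D .] counts as a complete item here).

Augment with D' → D and build the canonical LR(0) collection (I0 = CLOSURE({[D' → . D]}), then GOTO on every symbol after a dot until no new states appear). It has 8 states:
  I0: { [D → . , /], [D → . , c], [D → . ,], [D → . P], [D' → . D], [P → . , /], [P → . P D /] }  — shift
  I1: { [D → , . /], [D → , . c], [D → , .], [P → , . /] }  — shift, reduce
  I2: { [D' → D .] }  — accept
  I3: { [D → . , /], [D → . , c], [D → . ,], [D → . P], [D → P .], [P → . , /], [P → . P D /], [P → P . D /] }  — shift, reduce
  I4: { [P → P D . /] }  — shift
  I5: { [P → P D / .] }  — reduce
  I6: { [D → , / .], [P → , / .] }  — 2 reduces
  I7: { [D → , c .] }  — reduce

Conflict in state I1:
  Shift-reduce conflict between [D → , .] and [D → , . /]
So the grammar is NOT LR(0).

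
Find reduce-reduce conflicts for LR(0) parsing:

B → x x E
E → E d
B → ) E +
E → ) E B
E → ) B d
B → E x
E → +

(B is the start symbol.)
Yes — I17: [B → ) E + .] vs [E → + .]

Augment with B' → B and build the canonical LR(0) collection (I0 = CLOSURE({[B' → . B]}), then GOTO on every symbol after a dot until no new states appear). It has 18 states:
  I0: { [B → . ) E +], [B → . E x], [B → . x x E], [B' → . B], [E → . ) B d], [E → . ) E B], [E → . +], [E → . E d] }  — shift
  I1: { [B → ) . E +], [B → . ) E +], [B → . E x], [B → . x x E], [E → ) . B d], [E → ) . E B], [E → . ) B d], [E → . ) E B], [E → . +], [E → . E d] }  — shift
  I2: { [E → + .] }  — reduce
  I3: { [B' → B .] }  — accept
  I4: { [B → E . x], [E → E . d] }  — shift
  I5: { [B → x . x E] }  — shift
  I6: { [B → x x . E], [E → . ) B d], [E → . ) E B], [E → . +], [E → . E d] }  — shift
  I7: { [B → . ) E +], [B → . E x], [B → . x x E], [E → ) . B d], [E → ) . E B], [E → . ) B d], [E → . ) E B], [E → . +], [E → . E d] }  — shift
  I8: { [B → x x E .], [E → E . d] }  — shift, reduce
  I9: { [E → E d .] }  — reduce
  I10: { [E → ) B . d] }  — shift
  I11: { [B → . ) E +], [B → . E x], [B → . x x E], [B → E . x], [E → ) E . B], [E → . ) B d], [E → . ) E B], [E → . +], [E → . E d], [E → E . d] }  — shift
  I12: { [E → ) E B .] }  — reduce
  I13: { [B → E x .], [B → x . x E] }  — shift, reduce
  I14: { [E → ) B d .] }  — reduce
  I15: { [B → E x .] }  — reduce
  I16: { [B → ) E . +], [B → . ) E +], [B → . E x], [B → . x x E], [B → E . x], [E → ) E . B], [E → . ) B d], [E → . ) E B], [E → . +], [E → . E d], [E → E . d] }  — shift
  I17: { [B → ) E + .], [E → + .] }  — 2 reduces

I17 contains complete items [B → ) E + .], [E → + .] — reduce-reduce conflict.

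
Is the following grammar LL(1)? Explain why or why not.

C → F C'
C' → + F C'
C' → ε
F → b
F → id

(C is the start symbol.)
Yes, the grammar is LL(1).

Relevant sets:
  FOLLOW(C') = { $ }

For C':
  PREDICT(C' → '+' F C') = { '+' }
  PREDICT(C' → ε) = { $ }
For F:
  PREDICT(F → b) = { 'b' }
  PREDICT(F → id) = { 'id' }
C has a single production, so nothing to check there.

All predict sets are disjoint. The grammar IS LL(1).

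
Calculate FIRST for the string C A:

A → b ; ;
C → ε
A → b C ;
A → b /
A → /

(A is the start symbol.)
FIRST sets of the non-terminals involved (from the grammar, by fixed-point iteration):
  FIRST(C) = { ε }
  FIRST(A) = { '/', 'b' }

To compute FIRST(C A), process the symbols left to right:
Symbol C is a non-terminal. Add FIRST(C) \ {ε} = { }
C is nullable (ε ∈ FIRST(C)), continue to the next symbol.
Symbol A is a non-terminal. Add FIRST(A) \ {ε} = { '/', 'b' }
A is not nullable (ε ∉ FIRST(A)), so stop here.
FIRST(C A) = { '/', 'b' }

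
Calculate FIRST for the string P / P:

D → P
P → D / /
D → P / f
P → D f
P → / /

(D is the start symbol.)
FIRST sets of the non-terminals involved (from the grammar, by fixed-point iteration):
  FIRST(P) = { '/' }

To compute FIRST(P / P), process the symbols left to right:
Symbol P is a non-terminal. Add FIRST(P) \ {ε} = { '/' }
P is not nullable (ε ∉ FIRST(P)), so stop here.
FIRST(P / P) = { '/' }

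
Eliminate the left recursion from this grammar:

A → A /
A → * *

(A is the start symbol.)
A → * * A'
A' → / A'
A' → ε

A is directly left-recursive. The standard transformation for
  A → A α₁ | ... | A α_m | β₁ | ... | β_n
is
  A  → β₁ A' | ... | β_n A'
  A' → α₁ A' | ... | α_m A' | ε

A → * * becomes A → * * A'
A → A / becomes A' → / A'
Add A' → ε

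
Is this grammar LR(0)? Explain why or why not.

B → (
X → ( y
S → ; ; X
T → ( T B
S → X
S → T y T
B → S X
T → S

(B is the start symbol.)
No. Shift-reduce conflict between [B → ( .] and [S → . ; ; X]

A grammar is LR(0) if no state in the canonical LR(0) collection has:
  - both a shift item (dot before a terminal) and a complete item (shift-reduce conflict), or
  - two or more complete items (reduce-reduce conflict; the accept item [B' → B .] counts as a complete item here).

Augment with B' → B and build the canonical LR(0) collection (I0 = CLOSURE({[B' → . B]}), then GOTO on every symbol after a dot until no new states appear). It has 18 states:
  I0: { [B → . (], [B → . S X], [B' → . B], [S → . ; ; X], [S → . T y T], [S → . X], [T → . ( T B], [T → . S], [X → . ( y] }  — shift
  I1: { [B → ( .], [S → . ; ; X], [S → . T y T], [S → . X], [T → ( . T B], [T → . ( T B], [T → . S], [X → ( . y], [X → . ( y] }  — shift, reduce
  I2: { [S → ; . ; X] }  — shift
  I3: { [B' → B .] }  — accept
  I4: { [B → S . X], [T → S .], [X → . ( y] }  — shift, reduce
  I5: { [S → T . y T] }  — shift
  I6: { [S → X .] }  — reduce
  I7: { [S → . ; ; X], [S → . T y T], [S → . X], [S → T y . T], [T → . ( T B], [T → . S], [X → . ( y] }  — shift
  I8: { [S → . ; ; X], [S → . T y T], [S → . X], [T → ( . T B], [T → . ( T B], [T → . S], [X → ( . y], [X → . ( y] }  — shift
  I9: { [T → S .] }  — reduce
  I10: { [S → T . y T], [S → T y T .] }  — shift, reduce
  I11: { [B → . (], [B → . S X], [S → . ; ; X], [S → . T y T], [S → . X], [S → T . y T], [T → ( T . B], [T → . ( T B], [T → . S], [X → . ( y] }  — shift
  I12: { [X → ( y .] }  — reduce
  I13: { [T → ( T B .] }  — reduce
  I14: { [X → ( . y] }  — shift
  I15: { [B → S X .] }  — reduce
  I16: { [S → ; ; . X], [X → . ( y] }  — shift
  I17: { [S → ; ; X .] }  — reduce

Conflict in state I1:
  Shift-reduce conflict between [B → ( .] and [S → . ; ; X]
So the grammar is NOT LR(0).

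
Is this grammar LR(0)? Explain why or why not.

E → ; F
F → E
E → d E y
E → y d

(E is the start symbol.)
A grammar is LR(0) if no state in the canonical LR(0) collection has:
  - both a shift item (dot before a terminal) and a complete item (shift-reduce conflict), or
  - two or more complete items (reduce-reduce conflict; the accept item [E' → E .] counts as a complete item here).

Augment with E' → E and build the canonical LR(0) collection (I0 = CLOSURE({[E' → . E]}), then GOTO on every symbol after a dot until no new states appear). It has 10 states:
  I0: { [E → . ; F], [E → . d E y], [E → . y d], [E' → . E] }  — shift
  I1: { [E → . ; F], [E → . d E y], [E → . y d], [E → ; . F], [F → . E] }  — shift
  I2: { [E' → E .] }  — accept
  I3: { [E → . ; F], [E → . d E y], [E → . y d], [E → d . E y] }  — shift
  I4: { [E → y . d] }  — shift
  I5: { [E → y d .] }  — reduce
  I6: { [E → d E . y] }  — shift
  I7: { [E → d E y .] }  — reduce
  I8: { [F → E .] }  — reduce
  I9: { [E → ; F .] }  — reduce

Every state is either a pure shift/goto state or contains exactly one complete item and nothing to shift — no conflicts. The grammar is LR(0).

Answer: Yes, the grammar is LR(0)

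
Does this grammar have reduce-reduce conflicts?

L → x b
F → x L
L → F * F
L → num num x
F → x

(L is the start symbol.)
A reduce-reduce conflict occurs when an LR(0) state has two complete items [A → α .] and [B → β .] — both call for a reduction, and with no lookahead the parser cannot choose between them.

Augment with L' → L and build the canonical LR(0) collection (I0 = CLOSURE({[L' → . L]}), then GOTO on every symbol after a dot until no new states appear). It has 12 states:
  I0: { [F → . x L], [F → . x], [L → . F * F], [L → . num num x], [L → . x b], [L' → . L] }  — shift
  I1: { [L → F . * F] }  — shift
  I2: { [L' → L .] }  — accept
  I3: { [L → num . num x] }  — shift
  I4: { [F → . x L], [F → . x], [F → x . L], [F → x .], [L → . F * F], [L → . num num x], [L → . x b], [L → x . b] }  — shift, reduce
  I5: { [F → x L .] }  — reduce
  I6: { [L → x b .] }  — reduce
  I7: { [L → num num . x] }  — shift
  I8: { [L → num num x .] }  — reduce
  I9: { [F → . x L], [F → . x], [L → F * . F] }  — shift
  I10: { [L → F * F .] }  — reduce
  I11: { [F → . x L], [F → . x], [F → x . L], [F → x .], [L → . F * F], [L → . num num x], [L → . x b] }  — shift, reduce

No state contains more than one complete item.

Answer: No reduce-reduce conflicts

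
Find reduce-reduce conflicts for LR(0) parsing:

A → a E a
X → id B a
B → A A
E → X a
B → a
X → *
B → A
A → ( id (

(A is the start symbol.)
No reduce-reduce conflicts

A reduce-reduce conflict occurs when an LR(0) state has two complete items [A → α .] and [B → β .] — both call for a reduction, and with no lookahead the parser cannot choose between them.

Augment with A' → A and build the canonical LR(0) collection (I0 = CLOSURE({[A' → . A]}), then GOTO on every symbol after a dot until no new states appear). It has 17 states:
  I0: { [A → . ( id (], [A → . a E a], [A' → . A] }  — shift
  I1: { [A → ( . id (] }  — shift
  I2: { [A' → A .] }  — accept
  I3: { [A → a . E a], [E → . X a], [X → . *], [X → . id B a] }  — shift
  I4: { [X → * .] }  — reduce
  I5: { [A → a E . a] }  — shift
  I6: { [E → X . a] }  — shift
  I7: { [A → . ( id (], [A → . a E a], [B → . A A], [B → . A], [B → . a], [X → id . B a] }  — shift
  I8: { [A → . ( id (], [A → . a E a], [B → A . A], [B → A .] }  — shift, reduce
  I9: { [X → id B . a] }  — shift
  I10: { [A → a . E a], [B → a .], [E → . X a], [X → . *], [X → . id B a] }  — shift, reduce
  I11: { [X → id B a .] }  — reduce
  I12: { [B → A A .] }  — reduce
  I13: { [E → X a .] }  — reduce
  I14: { [A → a E a .] }  — reduce
  I15: { [A → ( id . (] }  — shift
  I16: { [A → ( id ( .] }  — reduce

No state contains more than one complete item.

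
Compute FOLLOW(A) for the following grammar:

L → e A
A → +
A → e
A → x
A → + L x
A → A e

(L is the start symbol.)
{ $, 'e', 'x' }

In L → e A: A is at the end, add FOLLOW(L)
In A → A e: A is followed by e, add FIRST(e) \ {ε} = { 'e' }

The FOLLOW sets referred to above (computed the same way, to a fixed point):
  FOLLOW(L) = { $, 'x' }

Taking the union: FOLLOW(A) = { $, 'e', 'x' }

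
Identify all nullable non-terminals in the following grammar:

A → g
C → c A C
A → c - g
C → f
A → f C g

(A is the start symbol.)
None

A non-terminal is nullable if it can derive ε (the empty string): either it has an ε-production, or it has a production whose right-hand side consists entirely of nullable non-terminals.

There are no ε-productions, so no non-terminal can derive ε.
No non-terminals are nullable.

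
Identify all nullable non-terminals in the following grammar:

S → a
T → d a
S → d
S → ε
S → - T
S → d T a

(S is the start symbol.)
A non-terminal is nullable if it can derive ε (the empty string): either it has an ε-production, or it has a production whose right-hand side consists entirely of nullable non-terminals.

ε-productions: S → ε
So S is immediately nullable.
No further non-terminal can be added: every production for the remaining non-terminals contains a terminal or a non-nullable non-terminal.
Nullable = { 'S' }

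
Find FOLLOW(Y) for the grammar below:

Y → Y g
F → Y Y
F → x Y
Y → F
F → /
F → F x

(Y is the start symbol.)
{ $, '/', 'g', 'x' }

Y is the start symbol, so $ ∈ FOLLOW(Y).
In Y → Y g: Y is followed by g, add FIRST(g) \ {ε} = { 'g' }
In F → Y Y: Y is followed by Y, add FIRST(Y) \ {ε} = { '/', 'x' }
In F → Y Y: Y is at the end, add FOLLOW(F)
In F → x Y: Y is at the end, add FOLLOW(F)

The FOLLOW sets referred to above (computed the same way, to a fixed point):
  FOLLOW(F) = { $, '/', 'g', 'x' }

Taking the union: FOLLOW(Y) = { $, '/', 'g', 'x' }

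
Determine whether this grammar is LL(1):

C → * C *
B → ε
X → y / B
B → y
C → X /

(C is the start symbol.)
Yes, the grammar is LL(1).

A grammar is LL(1) if for each non-terminal N with multiple productions, the predict sets of those productions are pairwise disjoint, where PREDICT(N → α) = (FIRST(α) \ {ε}) ∪ (FOLLOW(N) if α ⇒* ε).

Relevant sets:
  FIRST(X) = { 'y' }
  FOLLOW(B) = { '/' }

For C:
  PREDICT(C → '*' C '*') = { '*' }
  PREDICT(C → X '/') = { 'y' }
For B:
  PREDICT(B → ε) = { '/' }
  PREDICT(B → y) = { 'y' }
X has a single production, so nothing to check there.

All predict sets are disjoint. The grammar IS LL(1).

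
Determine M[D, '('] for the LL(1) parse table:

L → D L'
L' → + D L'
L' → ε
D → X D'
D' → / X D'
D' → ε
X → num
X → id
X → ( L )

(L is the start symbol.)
To find M[D, '('], we find productions for D where '(' is in the predict set (PREDICT(N → α) = (FIRST(α) \ {ε}) ∪ (FOLLOW(N) if α ⇒* ε)).

Relevant sets:
  FIRST(X) = { '(', 'id', 'num' }

D → X D': PREDICT = { '(', 'id', 'num' }
  '(' is in predict set, so this production goes in M[D, '(']

M[D, '('] = D → X D'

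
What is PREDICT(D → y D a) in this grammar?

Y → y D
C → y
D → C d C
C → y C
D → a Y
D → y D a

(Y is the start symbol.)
{ 'y' }

PREDICT(D → y D a) = (FIRST(RHS) \ {ε}) ∪ (FOLLOW(D) if ε ∈ FIRST(RHS), i.e. RHS ⇒* ε)
FIRST(y D a) = { 'y' }
ε ∉ FIRST(y D a), so FOLLOW(D) is not added.
PREDICT(D → y D a) = { 'y' }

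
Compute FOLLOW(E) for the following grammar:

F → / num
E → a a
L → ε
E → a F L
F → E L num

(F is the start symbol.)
To compute FOLLOW(E), find every occurrence of E on a right-hand side N → α E β: add FIRST(β) \ {ε}, and if β is empty or nullable also add FOLLOW(N). Iterate to a fixed point.

In F → E L num: E is followed by L num, add FIRST(L num) \ {ε} = { 'num' }

Taking the union: FOLLOW(E) = { 'num' }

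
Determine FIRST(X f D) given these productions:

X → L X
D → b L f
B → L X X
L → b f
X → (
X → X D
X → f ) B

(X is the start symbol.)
FIRST sets of the non-terminals involved (from the grammar, by fixed-point iteration):
  FIRST(X) = { '(', 'b', 'f' }

To compute FIRST(X f D), process the symbols left to right:
Symbol X is a non-terminal. Add FIRST(X) \ {ε} = { '(', 'b', 'f' }
X is not nullable (ε ∉ FIRST(X)), so stop here.
FIRST(X f D) = { '(', 'b', 'f' }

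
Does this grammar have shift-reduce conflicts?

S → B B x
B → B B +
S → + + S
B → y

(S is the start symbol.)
No shift-reduce conflicts

Augment with S' → S and build the canonical LR(0) collection (I0 = CLOSURE({[S' → . S]}), then GOTO on every symbol after a dot until no new states appear). It has 11 states:
  I0: { [B → . B B +], [B → . y], [S → . + + S], [S → . B B x], [S' → . S] }  — shift
  I1: { [S → + . + S] }  — shift
  I2: { [B → . B B +], [B → . y], [B → B . B +], [S → B . B x] }  — shift
  I3: { [S' → S .] }  — accept
  I4: { [B → y .] }  — reduce
  I5: { [B → . B B +], [B → . y], [B → B . B +], [B → B B . +], [S → B B . x] }  — shift
  I6: { [B → B B + .] }  — reduce
  I7: { [B → . B B +], [B → . y], [B → B . B +], [B → B B . +] }  — shift
  I8: { [S → B B x .] }  — reduce
  I9: { [B → . B B +], [B → . y], [S → + + . S], [S → . + + S], [S → . B B x] }  — shift
  I10: { [S → + + S .] }  — reduce

No state contains both a complete item and a shift item.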